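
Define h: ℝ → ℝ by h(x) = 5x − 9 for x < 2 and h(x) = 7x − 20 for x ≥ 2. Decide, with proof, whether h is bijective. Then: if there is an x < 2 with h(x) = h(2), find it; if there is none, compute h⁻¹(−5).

Both pieces are strictly increasing (slopes 5 and 7), so each is injective on its own interval.
The left piece maps (−∞, 2) onto (−∞, 1); the right piece maps [2, ∞) onto [−6, ∞).
These images overlap. In particular h(2) = −6 (right piece), and solving 5x − 9 = −6 on the left piece gives x = 3/5 < 2.
So h(3/5) = h(2) with 3/5 ≠ 2, and h is not injective, hence not bijective. This x = 3/5 is the requested value below 2.

3/5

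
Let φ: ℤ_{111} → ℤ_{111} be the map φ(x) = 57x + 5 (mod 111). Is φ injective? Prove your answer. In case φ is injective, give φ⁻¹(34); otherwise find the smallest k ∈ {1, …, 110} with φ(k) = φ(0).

We have gcd(57, 111) = 3 > 1. Taking x_1 = 0 and x_2 = 37: φ(0) = 5 and φ(37) = 57·37 + 5 = 2114 ≡ 5 (mod 111).
So φ(0) = φ(37) while 0 ≠ 37, thus φ is not injective.
Since φ is not injective, we find the least positive k with φ(k) = φ(0): this means 57k ≡ 0 (mod 111), i.e. 111 ∣ 57k. Since gcd(57, 111) = 3, dividing through by 3 this holds exactly when 37 ∣ 19k, and as gcd(19, 37) = 1, exactly when 37 ∣ k.
The smallest positive such k is 37.

37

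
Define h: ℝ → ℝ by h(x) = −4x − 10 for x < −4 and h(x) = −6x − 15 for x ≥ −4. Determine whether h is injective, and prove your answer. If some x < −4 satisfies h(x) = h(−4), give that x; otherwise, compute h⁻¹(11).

-19/4

Both pieces are strictly decreasing (slopes −4 and −6), so each is injective on its own interval.
The left piece maps (−∞, −4) onto (6, ∞); the right piece maps [−4, ∞) onto (−∞, 9].
These images overlap. In particular h(−4) = 9 (right piece), and solving −4x − 10 = 9 on the left piece gives x = −19/4 < −4.
So h(−19/4) = h(−4) with −19/4 ≠ −4, and h is not injective. This x = −19/4 is the requested value below −4.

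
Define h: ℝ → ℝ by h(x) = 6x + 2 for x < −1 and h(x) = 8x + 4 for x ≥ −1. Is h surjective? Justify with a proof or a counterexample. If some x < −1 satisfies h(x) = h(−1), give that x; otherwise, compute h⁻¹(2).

Both pieces are strictly increasing (slopes 6 and 8), so each is injective on its own interval.
The left piece maps (−∞, −1) onto (−∞, −4); the right piece maps [−1, ∞) onto [−4, ∞).
These images together cover ℝ, so h is surjective.
Because the two images are disjoint, no x < −1 has h(x) = h(−1), so we compute h⁻¹(2): 2 lies in [−4, ∞), so solve 8x + 4 = 2: x = (2 − 4)/8 = −1/4.

-1/4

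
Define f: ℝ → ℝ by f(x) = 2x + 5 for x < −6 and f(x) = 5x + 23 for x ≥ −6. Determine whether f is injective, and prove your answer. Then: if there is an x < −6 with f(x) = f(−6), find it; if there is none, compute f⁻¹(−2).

-5

Both pieces are strictly increasing (slopes 2 and 5), so each is injective on its own interval.
The left piece maps (−∞, −6) onto (−∞, −7); the right piece maps [−6, ∞) onto [−7, ∞).
These images are disjoint, so no value is attained by both pieces. Hence f is injective.
Because the two images are disjoint, no x < −6 has f(x) = f(−6), so we compute f⁻¹(−2): −2 lies in [−7, ∞), so solve 5x + 23 = −2: x = (−2 − 23)/5 = −5.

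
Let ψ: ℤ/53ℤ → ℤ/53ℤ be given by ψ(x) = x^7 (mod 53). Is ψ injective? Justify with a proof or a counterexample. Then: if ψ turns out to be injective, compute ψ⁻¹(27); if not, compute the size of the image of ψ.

Since 53 is prime, the nonzero elements of ℤ/53ℤ form a cyclic group of order 52.
As gcd(7, 52) = 1, raising to the 7th power is a bijection on this group: if a^7 ≡ b^7 then (ab^{−1})^7 = 1, and the only element of order dividing gcd(7, 52) = 1 is 1, so a = b.
With ψ(0) = 0 this makes ψ injective on all of ℤ/53ℤ, hence bijective (finite equal-size domain and codomain). In particular ψ is injective.
Since ψ is injective, we find the preimage of 27. The inverse of x ↦ x^7 on (ℤ/53ℤ)^× is x ↦ x^15, because 7·15 = 105 = 2·52 + 1 ≡ 1 (mod 52) and x^{52} = 1 for x ≠ 0 (Fermat). So ψ⁻¹(27) = 27^15 mod 53.
Repeated squaring mod 53: 27^1 ≡ 27, 27^2 ≡ 27² = 729 ≡ 40, 27^4 ≡ 40² = 1600 ≡ 10, 27^8 ≡ 10² = 100 ≡ 47. Since 15 = 8 + 4 + 2 + 1, 27^15 ≡ 47·10·40·27: 47·10 = 470 ≡ 46, then 46·40 = 1840 ≡ 38, then 38·27 = 1026 ≡ 19. So 27^15 ≡ 19 (mod 53).
Hence ψ⁻¹(27) = 19.

19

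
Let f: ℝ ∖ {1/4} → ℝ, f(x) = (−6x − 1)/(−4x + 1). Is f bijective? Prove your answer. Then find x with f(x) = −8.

If f(x) = 3/2, cross-multiplying gives −4(−6x − 1) = −6(−4x + 1), which simplifies to 4 = −6 — false.  So 3/2 has no preimage and f is not surjective.
Hence f is not bijective.
Solving f(x) = −8: cross-multiplying gives −6x − 1 = −8(−4x + 1), which rearranges to −38x = −7, so x = 7/38.

7/38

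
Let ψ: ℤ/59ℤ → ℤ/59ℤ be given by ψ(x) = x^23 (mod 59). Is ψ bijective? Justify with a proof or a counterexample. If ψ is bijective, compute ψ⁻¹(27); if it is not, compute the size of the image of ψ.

16

Since 59 is prime, the nonzero elements of ℤ/59ℤ form a cyclic group of order 58.
As gcd(23, 58) = 1, raising to the 23rd power is a bijection on this group: if u^23 ≡ v^23 then (uv^{−1})^23 = 1, and the only element of order dividing gcd(23, 58) = 1 is 1, so u = v.
With ψ(0) = 0 this makes ψ injective on all of ℤ/59ℤ, hence bijective (finite equal-size domain and codomain). In particular ψ is bijective.
Since ψ is bijective, we find the preimage of 27. The inverse of x ↦ x^23 on (ℤ/59ℤ)^× is x ↦ x^53, because 23·53 = 1219 = 21·58 + 1 ≡ 1 (mod 58) and x^{58} = 1 for x ≠ 0 (Fermat). So ψ⁻¹(27) = 27^53 mod 59.
Repeated squaring mod 59: 27^1 ≡ 27, 27^2 ≡ 27² = 729 ≡ 21, 27^4 ≡ 21² = 441 ≡ 28, 27^8 ≡ 28² = 784 ≡ 17, 27^16 ≡ 17² = 289 ≡ 53, 27^32 ≡ 53² = 2809 ≡ 36. Since 53 = 32 + 16 + 4 + 1, 27^53 ≡ 36·53·28·27: 36·53 = 1908 ≡ 20, then 20·28 = 560 ≡ 29, then 29·27 = 783 ≡ 16. So 27^53 ≡ 16 (mod 59).
Hence ψ⁻¹(27) = 16.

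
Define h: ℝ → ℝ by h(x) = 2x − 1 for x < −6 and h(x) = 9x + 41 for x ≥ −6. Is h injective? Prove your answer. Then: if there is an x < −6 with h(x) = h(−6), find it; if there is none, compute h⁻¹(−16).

-15/2

Both pieces are strictly increasing (slopes 2 and 9), so each is injective on its own interval.
The left piece maps (−∞, −6) onto (−∞, −13); the right piece maps [−6, ∞) onto [−13, ∞).
These images are disjoint, so no value is attained by both pieces. Therefore h is injective.
Because the two images are disjoint, no x < −6 has h(x) = h(−6), so we compute h⁻¹(−16): −16 lies in (−∞, −13), so solve 2x − 1 = −16: x = (−16 + 1)/2 = −15/2.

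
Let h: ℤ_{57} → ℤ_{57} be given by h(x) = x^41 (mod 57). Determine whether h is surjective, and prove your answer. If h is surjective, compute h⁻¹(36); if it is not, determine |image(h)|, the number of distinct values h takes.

42

Computing x^41 mod 57 for each x (by repeated squaring, reducing mod 57 at every step), the values h(0), h(1), …, h(56) are: 0, 1, 32, 15, 55, 47, 24, 49, 50, 54, 22, 26, 27, 52, 29, 21, 4, 44, 18, 19, 20, 51, 34, 17, 9, 43, 11, 12, 16, 41, 45, 46, 14, 48, 40, 23, 6, 37, 38, 39, 13, 53, 36, 28, 5, 30, 31, 35, 3, 7, 8, 33, 10, 2, 42, 25, 56.
Every element of ℤ_{57} appears exactly once in this list, so h is a bijection, and in particular surjective.
Since h is surjective, we read off the preimage of 36 from the same table: h(42) = 36, so h⁻¹(36) = 42.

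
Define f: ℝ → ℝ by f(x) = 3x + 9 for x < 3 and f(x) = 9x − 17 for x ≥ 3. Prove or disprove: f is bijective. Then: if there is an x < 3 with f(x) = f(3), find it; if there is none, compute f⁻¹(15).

Both pieces are strictly increasing (slopes 3 and 9), so each is injective on its own interval.
The left piece maps (−∞, 3) onto (−∞, 18); the right piece maps [3, ∞) onto [10, ∞).
These images overlap. In particular f(3) = 10 (right piece), and solving 3x + 9 = 10 on the left piece gives x = 1/3 < 3.
So f(1/3) = f(3) with 1/3 ≠ 3, and f is not injective, hence not bijective. This x = 1/3 is the requested value below 3.

1/3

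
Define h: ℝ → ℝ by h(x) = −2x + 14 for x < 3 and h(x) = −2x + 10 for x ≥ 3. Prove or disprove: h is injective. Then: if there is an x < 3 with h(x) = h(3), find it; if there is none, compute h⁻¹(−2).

Both pieces are strictly decreasing (slopes −2 and −2), so each is injective on its own interval.
The left piece maps (−∞, 3) onto (8, ∞); the right piece maps [3, ∞) onto (−∞, 4].
These images are disjoint, so no value is attained by both pieces. Therefore h is injective.
Because the two images are disjoint, no x < 3 has h(x) = h(3), so we compute h⁻¹(−2): −2 lies in (−∞, 4], so solve −2x + 10 = −2: x = (−2 − 10)/(−2) = 6.

6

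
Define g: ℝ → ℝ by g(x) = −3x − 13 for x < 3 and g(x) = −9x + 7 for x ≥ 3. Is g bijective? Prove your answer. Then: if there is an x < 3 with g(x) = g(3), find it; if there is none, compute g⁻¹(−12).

7/3

Both pieces are strictly decreasing (slopes −3 and −9), so each is injective on its own interval.
The left piece maps (−∞, 3) onto (−22, ∞); the right piece maps [3, ∞) onto (−∞, −20].
These images overlap. In particular g(3) = −20 (right piece), and solving −3x − 13 = −20 on the left piece gives x = 7/3 < 3.
So g(7/3) = g(3) with 7/3 ≠ 3, and g is not injective, hence not bijective. This x = 7/3 is the requested value below 3.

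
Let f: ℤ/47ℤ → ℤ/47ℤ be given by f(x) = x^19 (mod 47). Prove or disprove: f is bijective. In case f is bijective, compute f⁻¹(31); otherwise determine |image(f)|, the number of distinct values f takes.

23

Since 47 is prime, the nonzero elements of ℤ/47ℤ form a cyclic group of order 46.
As gcd(19, 46) = 1, raising to the 19th power is a bijection on this group: if x_1^19 ≡ x_2^19 then (x_1x_2^{−1})^19 = 1, and the only element of order dividing gcd(19, 46) = 1 is 1, so x_1 = x_2.
With f(0) = 0 this makes f injective on all of ℤ/47ℤ, hence bijective (finite equal-size domain and codomain). In particular f is bijective.
Since f is bijective, we find the preimage of 31. The inverse of x ↦ x^19 on (ℤ/47ℤ)^× is x ↦ x^17, because 19·17 = 323 = 7·46 + 1 ≡ 1 (mod 46) and x^{46} = 1 for x ≠ 0 (Fermat). So f⁻¹(31) = 31^17 mod 47.
Repeated squaring mod 47: 31^1 ≡ 31, 31^2 ≡ 31² = 961 ≡ 21, 31^4 ≡ 21² = 441 ≡ 18, 31^8 ≡ 18² = 324 ≡ 42, 31^16 ≡ 42² = 1764 ≡ 25. Since 17 = 16 + 1, 31^17 ≡ 25·31: 25·31 = 775 ≡ 23. So 31^17 ≡ 23 (mod 47).
Hence f⁻¹(31) = 23.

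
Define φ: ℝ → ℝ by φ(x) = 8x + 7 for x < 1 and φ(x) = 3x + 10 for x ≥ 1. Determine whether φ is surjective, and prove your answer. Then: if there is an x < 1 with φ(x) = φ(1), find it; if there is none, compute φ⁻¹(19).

Both pieces are strictly increasing (slopes 8 and 3), so each is injective on its own interval.
The left piece maps (−∞, 1) onto (−∞, 15); the right piece maps [1, ∞) onto [13, ∞).
The union (−∞, 15) ∪ [13, ∞) covers ℝ, so φ is surjective.
For the follow-up: the images overlap, so an x < 1 with φ(x) = φ(1) exists. φ(1) = 13; solving 8x + 7 = 13 for x < 1 gives x = (13 − 7)/8 = 3/4.

3/4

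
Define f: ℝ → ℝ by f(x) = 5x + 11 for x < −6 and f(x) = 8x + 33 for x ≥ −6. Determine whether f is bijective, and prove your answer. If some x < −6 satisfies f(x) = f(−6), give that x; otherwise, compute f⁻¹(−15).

-6

Both pieces are strictly increasing (slopes 5 and 8), so each is injective on its own interval.
The left piece maps (−∞, −6) onto (−∞, −19); the right piece maps [−6, ∞) onto [−15, ∞).
The images leave a gap (−19 has no preimage), so f is not surjective, hence not bijective.
Because the two images are disjoint, no x < −6 has f(x) = f(−6), so we compute f⁻¹(−15): −15 lies in [−15, ∞), so solve 8x + 33 = −15: x = (−15 − 33)/8 = −6.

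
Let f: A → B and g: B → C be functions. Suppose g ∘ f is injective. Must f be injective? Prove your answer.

Suppose f(u) = f(v). Applying g: (g ∘ f)(u) = (g ∘ f)(v). Since g ∘ f is injective, u = v. So f is injective.

injective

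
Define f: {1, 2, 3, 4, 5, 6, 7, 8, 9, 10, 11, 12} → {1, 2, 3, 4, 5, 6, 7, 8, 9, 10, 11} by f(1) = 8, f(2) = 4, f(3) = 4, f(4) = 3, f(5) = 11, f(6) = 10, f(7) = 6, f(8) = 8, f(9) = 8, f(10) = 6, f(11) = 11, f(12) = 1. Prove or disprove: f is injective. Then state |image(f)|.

f(2) = 4 = f(3) with 2 ≠ 3, so f is not injective.
The image of f is {1, 3, 4, 6, 8, 10, 11}, which has 7 elements.

7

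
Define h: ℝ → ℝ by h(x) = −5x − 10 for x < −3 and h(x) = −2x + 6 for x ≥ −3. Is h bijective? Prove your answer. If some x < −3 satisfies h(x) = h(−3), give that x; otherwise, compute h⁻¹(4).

-22/5

Both pieces are strictly decreasing (slopes −5 and −2), so each is injective on its own interval.
The left piece maps (−∞, −3) onto (5, ∞); the right piece maps [−3, ∞) onto (−∞, 12].
These images overlap. In particular h(−3) = 12 (right piece), and solving −5x − 10 = 12 on the left piece gives x = −22/5 < −3.
So h(−22/5) = h(−3) with −22/5 ≠ −3, and h is not injective, hence not bijective. This x = −22/5 is the requested value below −3.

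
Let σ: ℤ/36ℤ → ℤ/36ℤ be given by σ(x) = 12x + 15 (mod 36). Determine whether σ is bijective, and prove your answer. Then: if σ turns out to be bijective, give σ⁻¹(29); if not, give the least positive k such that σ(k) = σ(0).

3

By definition, σ is injective if σ(x_1) = σ(x_2) implies x_1 = x_2.
We have gcd(12, 36) = 12 > 1. Taking x_1 = 0 and x_2 = 3: σ(0) = 15 and σ(3) = 12·3 + 15 = 51 ≡ 15 (mod 36).
So σ(0) = σ(3) while 0 ≠ 3, therefore σ is not injective, hence not bijective.
Since σ is not bijective, we find the least positive k with σ(k) = σ(0): this means 12k ≡ 0 (mod 36), i.e. 36 ∣ 12k. Since gcd(12, 36) = 12, dividing through by 12 this holds exactly when 3 ∣ k.
The smallest positive such k is 3.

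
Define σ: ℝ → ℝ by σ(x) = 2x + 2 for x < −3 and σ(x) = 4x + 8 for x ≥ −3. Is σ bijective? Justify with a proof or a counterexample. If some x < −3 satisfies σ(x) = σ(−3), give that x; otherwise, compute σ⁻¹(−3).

Both pieces are strictly increasing (slopes 2 and 4), so each is injective on its own interval.
The left piece maps (−∞, −3) onto (−∞, −4); the right piece maps [−3, ∞) onto [−4, ∞).
Since −4 = −4, the images partition ℝ: σ is injective and surjective, hence bijective.
Because the two images are disjoint, no x < −3 has σ(x) = σ(−3), so we compute σ⁻¹(−3): −3 lies in [−4, ∞), so solve 4x + 8 = −3: x = (−3 − 8)/4 = −11/4.

-11/4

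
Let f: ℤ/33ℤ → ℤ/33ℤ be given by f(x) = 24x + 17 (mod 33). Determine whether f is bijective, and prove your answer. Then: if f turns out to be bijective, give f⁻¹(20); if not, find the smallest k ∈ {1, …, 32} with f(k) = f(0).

We have gcd(24, 33) = 3 > 1. Taking s = 0 and t = 11: f(0) = 17 and f(11) = 24·11 + 17 = 281 ≡ 17 (mod 33).
So f(0) = f(11) while 0 ≠ 11, so f is not injective, hence not bijective.
Since f is not bijective, we find the least positive k with f(k) = f(0): this means 24k ≡ 0 (mod 33), i.e. 33 ∣ 24k. Since gcd(24, 33) = 3, dividing through by 3 this holds exactly when 11 ∣ 8k, and as gcd(8, 11) = 1, exactly when 11 ∣ k.
The smallest positive such k is 11.

11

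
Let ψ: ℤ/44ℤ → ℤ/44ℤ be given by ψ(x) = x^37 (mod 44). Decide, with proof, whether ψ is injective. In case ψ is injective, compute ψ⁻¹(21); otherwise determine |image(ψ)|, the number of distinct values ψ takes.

ψ(0) = 0^37 = 0.
ψ(22): Repeated squaring mod 44: 22^1 ≡ 22, 22^2 ≡ 22² = 484 ≡ 0, 22^4 ≡ 0² = 0, 22^8 ≡ 0² = 0, 22^16 ≡ 0² = 0, 22^32 ≡ 0² = 0. Since 37 = 32 + 4 + 1, 22^37 ≡ 0·0·22: 0·0 = 0, then 0·22 = 0. So 22^37 ≡ 0 (mod 44).
So ψ(0) = ψ(22) = 0 while 0 ≠ 22, so ψ is not injective.
Since ψ is not injective, we determine |image(ψ)|. Computing x^37 mod 44 for each x (by repeated squaring, reducing mod 44 at every step), the values ψ(0), ψ(1), …, ψ(43) are: 0, 1, 40, 31, 16, 25, 8, 39, 24, 37, 32, 11, 12, 29, 20, 27, 36, 41, 28, 35, 4, 21, 0, 23, 40, 9, 16, 3, 8, 17, 24, 15, 32, 33, 12, 7, 20, 5, 36, 19, 28, 13, 4, 43.
The distinct values are {0, 1, 3, 4, 5, 7, 8, 9, 11, 12, 13, 15, 16, 17, 19, 20, 21, 23, 24, 25, 27, 28, 29, 31, 32, 33, 35, 36, 37, 39, 40, 41, 43}; there are 33 of them.

33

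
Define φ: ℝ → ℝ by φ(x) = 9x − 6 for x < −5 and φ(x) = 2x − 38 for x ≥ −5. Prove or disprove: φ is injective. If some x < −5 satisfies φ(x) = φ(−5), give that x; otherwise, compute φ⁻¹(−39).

-1/2

Both pieces are strictly increasing (slopes 9 and 2), so each is injective on its own interval.
The left piece maps (−∞, −5) onto (−∞, −51); the right piece maps [−5, ∞) onto [−48, ∞).
These images are disjoint, so no value is attained by both pieces. So φ is injective.
Because the two images are disjoint, no x < −5 has φ(x) = φ(−5), so we compute φ⁻¹(−39): −39 lies in [−48, ∞), so solve 2x − 38 = −39: x = (−39 + 38)/2 = −1/2.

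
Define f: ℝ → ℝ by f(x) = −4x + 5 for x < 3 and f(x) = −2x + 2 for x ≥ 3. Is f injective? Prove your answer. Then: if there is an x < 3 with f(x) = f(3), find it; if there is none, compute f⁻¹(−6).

Both pieces are strictly decreasing (slopes −4 and −2), so each is injective on its own interval.
The left piece maps (−∞, 3) onto (−7, ∞); the right piece maps [3, ∞) onto (−∞, −4].
These images overlap. In particular f(3) = −4 (right piece), and solving −4x + 5 = −4 on the left piece gives x = 9/4 < 3.
So f(9/4) = f(3) with 9/4 ≠ 3, and f is not injective. This x = 9/4 is the requested value below 3.

9/4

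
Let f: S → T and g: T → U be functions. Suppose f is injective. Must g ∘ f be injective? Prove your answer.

No. Take S = T = U = {1, 2, 3}, f = identity (injective), and g(x) = 1 for every x.
Then (g ∘ f)(1) = 1 = (g ∘ f)(3) with 1 ≠ 3, so g ∘ f is not injective.

not injective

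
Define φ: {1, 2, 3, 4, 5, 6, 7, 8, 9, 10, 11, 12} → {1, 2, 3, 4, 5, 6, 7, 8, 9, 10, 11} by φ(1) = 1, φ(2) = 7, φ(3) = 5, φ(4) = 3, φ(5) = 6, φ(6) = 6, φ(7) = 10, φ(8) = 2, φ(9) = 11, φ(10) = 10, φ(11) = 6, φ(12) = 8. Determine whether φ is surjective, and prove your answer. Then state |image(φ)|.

No element maps to 4, so φ is not surjective.
The image of φ is {1, 2, 3, 5, 6, 7, 8, 10, 11}, which has 9 elements.

9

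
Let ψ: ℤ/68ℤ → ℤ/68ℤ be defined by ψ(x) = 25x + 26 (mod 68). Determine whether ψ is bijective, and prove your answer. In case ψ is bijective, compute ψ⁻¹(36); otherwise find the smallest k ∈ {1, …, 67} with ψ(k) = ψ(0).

If ψ(s) = ψ(t), then 25s ≡ 25t (mod 68). Because gcd(25, 68) = 1, we may cancel 25 to get s ≡ t (mod 68).
We now compute 25⁻¹ mod 68 explicitly. Euclid's algorithm: 68 = 2·25 + 18, 25 = 1·18 + 7, 18 = 2·7 + 4, 7 = 1·4 + 3, 4 = 1·3 + 1; back-substituting gives 1 = 49·25 − 18·68, so 25⁻¹ ≡ 49 (mod 68).
Then y ↦ 49(y − 26) is a two-sided inverse to ψ, so every y ∈ ℤ/68ℤ has a preimage.
Therefore ψ is bijective.
Since ψ is bijective, we compute ψ⁻¹(36): solve 25x + 26 ≡ 36 (mod 68), i.e. 25x ≡ 10 (mod 68).
Multiplying by 25⁻¹ = 49 gives x ≡ 49·10 = 490 = 7·68 + 14 ≡ 14 (mod 68).
Check: ψ(14) = 25·14 + 26 = 376 = 5·68 + 36 ≡ 36 (mod 68).

14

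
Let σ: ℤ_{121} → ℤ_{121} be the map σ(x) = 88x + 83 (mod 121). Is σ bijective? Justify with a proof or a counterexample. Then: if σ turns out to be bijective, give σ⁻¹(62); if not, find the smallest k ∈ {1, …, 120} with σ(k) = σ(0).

11

Recall: σ is injective when σ(x_1) = σ(x_2) forces x_1 = x_2.
We have gcd(88, 121) = 11 > 1. Taking x_1 = 0 and x_2 = 11: σ(0) = 83 and σ(11) = 88·11 + 83 = 1051 ≡ 83 (mod 121).
So σ(0) = σ(11) while 0 ≠ 11, hence σ is not injective, hence not bijective.
Since σ is not bijective, we find the least positive k with σ(k) = σ(0): this means 88k ≡ 0 (mod 121), i.e. 121 ∣ 88k. Since gcd(88, 121) = 11, dividing through by 11 this holds exactly when 11 ∣ 8k, and as gcd(8, 11) = 1, exactly when 11 ∣ k.
The smallest positive such k is 11.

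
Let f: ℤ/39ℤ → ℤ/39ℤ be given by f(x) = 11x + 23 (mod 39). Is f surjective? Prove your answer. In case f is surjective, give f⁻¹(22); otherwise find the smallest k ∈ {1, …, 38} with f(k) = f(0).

Since gcd(11, 39) = 1, 11 is invertible modulo 39. Euclid's algorithm: 39 = 3·11 + 6, 11 = 1·6 + 5, 6 = 1·5 + 1; back-substituting gives 1 = 32·11 − 9·39, so 11⁻¹ ≡ 32 (mod 39).
For any y ∈ ℤ/39ℤ, x = 32(y − 23) mod 39 satisfies f(x) = 11·32(y − 23) + 23 ≡ y (since 11·32 ≡ 1 mod 39). So every y has a preimage.
So f is surjective.
Since f is surjective, we compute f⁻¹(22): solve 11x + 23 ≡ 22 (mod 39), i.e. 11x ≡ 38 (mod 39).
Multiplying by 11⁻¹ = 32 gives x ≡ 32·38 = 1216 = 31·39 + 7 ≡ 7 (mod 39).
Check: f(7) = 11·7 + 23 = 100 = 2·39 + 22 ≡ 22 (mod 39).

7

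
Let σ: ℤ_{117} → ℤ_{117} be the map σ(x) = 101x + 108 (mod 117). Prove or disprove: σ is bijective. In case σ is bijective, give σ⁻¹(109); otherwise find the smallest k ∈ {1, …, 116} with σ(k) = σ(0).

95

Recall that σ is injective when σ(s) = σ(t) forces s = t.
If σ(s) = σ(t), then 101s ≡ 101t (mod 117). Because gcd(101, 117) = 1, we may cancel 101 to get s ≡ t (mod 117).
We now compute 101⁻¹ mod 117 explicitly. Euclid's algorithm: 117 = 1·101 + 16, 101 = 6·16 + 5, 16 = 3·5 + 1; back-substituting gives 1 = 95·101 − 82·117, so 101⁻¹ ≡ 95 (mod 117).
Then y ↦ 95(y − 108) is a two-sided inverse to σ, so every y ∈ ℤ_{117} has a preimage.
Therefore σ is bijective.
Since σ is bijective, we find σ⁻¹(109): we need 101x ≡ 109 − 108 ≡ 1 (mod 117). Using 101⁻¹ = 95: x ≡ 95·1 = 95, so x = 95.
Check: σ(95) = 101·95 + 108 = 9703 = 82·117 + 109 ≡ 109 (mod 117).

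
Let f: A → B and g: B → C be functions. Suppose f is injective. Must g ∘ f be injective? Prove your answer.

not injective

No. Take A = B = C = {1, 2}, f = identity (injective), and g(x) = 1 for every x.
Then (g ∘ f)(1) = 1 = (g ∘ f)(2) with 1 ≠ 2, so g ∘ f is not injective.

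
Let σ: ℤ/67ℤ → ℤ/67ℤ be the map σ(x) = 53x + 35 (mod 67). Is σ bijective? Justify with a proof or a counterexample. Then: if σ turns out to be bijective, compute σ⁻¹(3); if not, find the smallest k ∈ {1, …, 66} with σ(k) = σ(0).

Suppose σ(a) = σ(b) in ℤ/67ℤ. Then 53a + 35 ≡ 53b + 35 (mod 67), hence 53(a − b) ≡ 0 (mod 67).
Since gcd(53, 67) = 1, 53 is invertible modulo 67, thus a − b ≡ 0 (mod 67), i.e. a = b.
We now compute 53⁻¹ mod 67 explicitly. Euclid's algorithm: 67 = 1·53 + 14, 53 = 3·14 + 11, 14 = 1·11 + 3, 11 = 3·3 + 2, 3 = 1·2 + 1; back-substituting gives 1 = 43·53 − 34·67, so 53⁻¹ ≡ 43 (mod 67).
Then y ↦ 43(y − 35) is a two-sided inverse to σ, so every y ∈ ℤ/67ℤ has a preimage.
Hence σ is bijective.
Since σ is bijective, we find σ⁻¹(3): we need 53x ≡ 3 − 35 ≡ 35 (mod 67). Using 53⁻¹ = 43: x ≡ 43·35 = 1505 = 22·67 + 31, so x = 31.
Check: σ(31) = 53·31 + 35 = 1678 = 25·67 + 3 ≡ 3 (mod 67).

31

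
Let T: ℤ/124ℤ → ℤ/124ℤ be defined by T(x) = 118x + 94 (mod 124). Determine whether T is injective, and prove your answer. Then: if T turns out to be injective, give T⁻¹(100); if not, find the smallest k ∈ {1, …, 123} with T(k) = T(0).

62

We have gcd(118, 124) = 2 > 1. Taking u = 0 and v = 62: T(0) = 94 and T(62) = 118·62 + 94 = 7410 ≡ 94 (mod 124).
So T(0) = T(62) while 0 ≠ 62, hence T is not injective.
Since T is not injective, we find the least positive k with T(k) = T(0): this means 118k ≡ 0 (mod 124), i.e. 124 ∣ 118k. Since gcd(118, 124) = 2, dividing through by 2 this holds exactly when 62 ∣ 59k, and as gcd(59, 62) = 1, exactly when 62 ∣ k.
The smallest positive such k is 62.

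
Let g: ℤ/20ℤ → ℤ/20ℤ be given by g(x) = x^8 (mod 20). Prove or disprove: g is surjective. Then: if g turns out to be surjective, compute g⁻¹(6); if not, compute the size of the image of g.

g(1) = 1^8 = 1.
g(3): Repeated squaring mod 20: 3^1 ≡ 3, 3^2 ≡ 3² = 9, 3^4 ≡ 9² = 81 ≡ 1, 3^8 ≡ 1² = 1. So 3^8 ≡ 1 (mod 20).
So g(1) = g(3) = 1 while 1 ≠ 3, thus g is not injective.
A non-injective map from the 20-element set ℤ/20ℤ to itself takes at most 19 distinct values, so it cannot be surjective. Hence g is not surjective.
Since g is not surjective, we determine |image(g)|. Computing x^8 mod 20 for each x (by repeated squaring, reducing mod 20 at every step), the values g(0), g(1), …, g(19) are: 0, 1, 16, 1, 16, 5, 16, 1, 16, 1, 0, 1, 16, 1, 16, 5, 16, 1, 16, 1.
The distinct values are {0, 1, 5, 16}; there are 4 of them.

4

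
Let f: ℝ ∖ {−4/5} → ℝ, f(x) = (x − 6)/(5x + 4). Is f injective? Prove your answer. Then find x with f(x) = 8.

-38/39

Suppose f(s) = f(t). Cross-multiplying: (s − 6)(5t + 4) = (t − 6)(5s + 4).
Expanding both sides and cancelling the symmetric terms leaves 34·(s − t) = 0. Since 34 ≠ 0, s = t. Hence f is injective.
Solving f(x) = 8: cross-multiplying gives x − 6 = 8(5x + 4), which rearranges to −39x = 38, so x = −38/39.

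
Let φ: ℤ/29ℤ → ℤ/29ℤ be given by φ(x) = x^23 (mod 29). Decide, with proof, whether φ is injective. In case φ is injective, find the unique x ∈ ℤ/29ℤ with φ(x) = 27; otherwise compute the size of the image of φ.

Since 29 is prime, the nonzero elements of ℤ/29ℤ form a cyclic group of order 28.
As gcd(23, 28) = 1, raising to the 23rd power is a bijection on this group: if a^23 ≡ b^23 then (ab^{−1})^23 = 1, and the only element of order dividing gcd(23, 28) = 1 is 1, so a = b.
With φ(0) = 0 this makes φ injective on all of ℤ/29ℤ, hence bijective (finite equal-size domain and codomain). In particular φ is injective.
Since φ is injective, we find the preimage of 27. The inverse of x ↦ x^23 on (ℤ/29ℤ)^× is x ↦ x^11, because 23·11 = 253 = 9·28 + 1 ≡ 1 (mod 28) and x^{28} = 1 for x ≠ 0 (Fermat). So φ⁻¹(27) = 27^11 mod 29.
Repeated squaring mod 29: 27^1 ≡ 27, 27^2 ≡ 27² = 729 ≡ 4, 27^4 ≡ 4² = 16, 27^8 ≡ 16² = 256 ≡ 24. Since 11 = 8 + 2 + 1, 27^11 ≡ 24·4·27: 24·4 = 96 ≡ 9, then 9·27 = 243 ≡ 11. So 27^11 ≡ 11 (mod 29).
Hence φ⁻¹(27) = 11.

11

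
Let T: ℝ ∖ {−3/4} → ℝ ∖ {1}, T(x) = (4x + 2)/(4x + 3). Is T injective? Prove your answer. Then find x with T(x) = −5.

-17/24

Suppose T(u) = T(v). Cross-multiplying: (4u + 2)(4v + 3) = (4v + 2)(4u + 3).
Expanding both sides and cancelling the symmetric terms leaves 4·(u − v) = 0. Since 4 ≠ 0, u = v. So T is injective.
Solving T(x) = −5: cross-multiplying gives 4x + 2 = −5(4x + 3), which rearranges to 24x = −17, so x = −17/24.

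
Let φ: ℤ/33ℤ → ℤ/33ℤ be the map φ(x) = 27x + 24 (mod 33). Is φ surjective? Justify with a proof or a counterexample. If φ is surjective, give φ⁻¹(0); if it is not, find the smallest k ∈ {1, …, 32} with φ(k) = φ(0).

Since gcd(27, 33) = 3, we have 27x ≡ 0 (mod 3) for all x, so φ(x) ≡ 0 (mod 3).
But 1 ≢ 0 (mod 3), so 1 ∈ ℤ/33ℤ has no preimage. Hence φ is not surjective.
Since φ is not surjective, we find the least positive k with φ(k) = φ(0): this means 27k ≡ 0 (mod 33), i.e. 33 ∣ 27k. Since gcd(27, 33) = 3, dividing through by 3 this holds exactly when 11 ∣ 9k, and as gcd(9, 11) = 1, exactly when 11 ∣ k.
The smallest positive such k is 11.

11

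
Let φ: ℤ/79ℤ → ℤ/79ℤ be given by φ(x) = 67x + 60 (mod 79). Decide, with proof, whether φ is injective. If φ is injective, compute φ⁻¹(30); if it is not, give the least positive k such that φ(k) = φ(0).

42

Suppose φ(x_1) = φ(x_2) in ℤ/79ℤ. Then 67x_1 + 60 ≡ 67x_2 + 60 (mod 79), thus 67(x_1 − x_2) ≡ 0 (mod 79).
Since gcd(67, 79) = 1, 67 is invertible modulo 79, therefore x_1 − x_2 ≡ 0 (mod 79), i.e. x_1 = x_2.
Thus φ is injective.
We now compute 67⁻¹ mod 79 explicitly. Euclid's algorithm: 79 = 1·67 + 12, 67 = 5·12 + 7, 12 = 1·7 + 5, 7 = 1·5 + 2, 5 = 2·2 + 1; back-substituting gives 1 = 46·67 − 39·79, so 67⁻¹ ≡ 46 (mod 79).
Since φ is injective, we find φ⁻¹(30): we need 67x ≡ 30 − 60 ≡ 49 (mod 79). Using 67⁻¹ = 46: x ≡ 46·49 = 2254 = 28·79 + 42, so x = 42.
Check: φ(42) = 67·42 + 60 = 2874 = 36·79 + 30 ≡ 30 (mod 79).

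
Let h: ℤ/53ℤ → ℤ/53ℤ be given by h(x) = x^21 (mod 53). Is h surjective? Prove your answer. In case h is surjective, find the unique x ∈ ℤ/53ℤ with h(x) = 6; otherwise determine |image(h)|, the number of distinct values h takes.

Since 53 is prime, the nonzero elements of ℤ/53ℤ form a cyclic group of order 52.
As gcd(21, 52) = 1, raising to the 21st power is a bijection on this group: if u^21 ≡ v^21 then (uv^{−1})^21 = 1, and the only element of order dividing gcd(21, 52) = 1 is 1, so u = v.
With h(0) = 0 this makes h injective on all of ℤ/53ℤ, hence bijective (finite equal-size domain and codomain). In particular h is surjective.
Since h is surjective, we find the preimage of 6. The inverse of x ↦ x^21 on (ℤ/53ℤ)^× is x ↦ x^5, because 21·5 = 105 = 2·52 + 1 ≡ 1 (mod 52) and x^{52} = 1 for x ≠ 0 (Fermat). So h⁻¹(6) = 6^5 mod 53.
Repeated squaring mod 53: 6^1 ≡ 6, 6^2 ≡ 6² = 36, 6^4 ≡ 36² = 1296 ≡ 24. Since 5 = 4 + 1, 6^5 ≡ 24·6: 24·6 = 144 ≡ 38. So 6^5 ≡ 38 (mod 53).
Hence h⁻¹(6) = 38.

38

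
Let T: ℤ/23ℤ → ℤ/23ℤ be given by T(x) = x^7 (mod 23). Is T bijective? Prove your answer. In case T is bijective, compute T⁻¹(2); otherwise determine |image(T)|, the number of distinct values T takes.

3

Since 23 is prime, the nonzero elements of ℤ/23ℤ form a cyclic group of order 22.
As gcd(7, 22) = 1, raising to the 7th power is a bijection on this group: if u^7 ≡ v^7 then (uv^{−1})^7 = 1, and the only element of order dividing gcd(7, 22) = 1 is 1, so u = v.
With T(0) = 0 this makes T injective on all of ℤ/23ℤ, hence bijective (finite equal-size domain and codomain). In particular T is bijective.
Since T is bijective, we find the preimage of 2. The inverse of x ↦ x^7 on (ℤ/23ℤ)^× is x ↦ x^19, because 7·19 = 133 = 6·22 + 1 ≡ 1 (mod 22) and x^{22} = 1 for x ≠ 0 (Fermat). So T⁻¹(2) = 2^19 mod 23.
Repeated squaring mod 23: 2^1 ≡ 2, 2^2 ≡ 2² = 4, 2^4 ≡ 4² = 16, 2^8 ≡ 16² = 256 ≡ 3, 2^16 ≡ 3² = 9. Since 19 = 16 + 2 + 1, 2^19 ≡ 9·4·2: 9·4 = 36 ≡ 13, then 13·2 = 26 ≡ 3. So 2^19 ≡ 3 (mod 23).
Hence T⁻¹(2) = 3.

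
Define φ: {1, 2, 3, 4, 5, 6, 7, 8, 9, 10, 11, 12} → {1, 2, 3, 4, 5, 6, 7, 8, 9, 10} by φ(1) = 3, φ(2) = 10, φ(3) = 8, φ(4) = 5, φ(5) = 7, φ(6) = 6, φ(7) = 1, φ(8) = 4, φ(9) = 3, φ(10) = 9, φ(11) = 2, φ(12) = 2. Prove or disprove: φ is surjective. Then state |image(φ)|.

Every element of the codomain has a preimage: 1 = φ(7), 2 = φ(11), 3 = φ(1), 4 = φ(8), 5 = φ(4), 6 = φ(6), 7 = φ(5), 8 = φ(3), 9 = φ(10), 10 = φ(2).
So φ is surjective.
The image of φ is {1, 2, 3, 4, 5, 6, 7, 8, 9, 10}, which has 10 elements.

10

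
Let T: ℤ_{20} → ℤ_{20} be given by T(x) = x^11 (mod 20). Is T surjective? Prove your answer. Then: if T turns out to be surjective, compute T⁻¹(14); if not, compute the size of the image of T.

15

T(0) = 0^11 = 0.
T(10): Repeated squaring mod 20: 10^1 ≡ 10, 10^2 ≡ 10² = 100 ≡ 0, 10^4 ≡ 0² = 0, 10^8 ≡ 0² = 0. Since 11 = 8 + 2 + 1, 10^11 ≡ 0·0·10: 0·0 = 0, then 0·10 = 0. So 10^11 ≡ 0 (mod 20).
So T(0) = T(10) = 0 while 0 ≠ 10, hence T is not injective.
A non-injective map from the 20-element set ℤ_{20} to itself takes at most 19 distinct values, so it cannot be surjective. Thus T is not surjective.
Since T is not surjective, we determine |image(T)|. Computing x^11 mod 20 for each x (by repeated squaring, reducing mod 20 at every step), the values T(0), T(1), …, T(19) are: 0, 1, 8, 7, 4, 5, 16, 3, 12, 9, 0, 11, 8, 17, 4, 15, 16, 13, 12, 19.
The distinct values are {0, 1, 3, 4, 5, 7, 8, 9, 11, 12, 13, 15, 16, 17, 19}; there are 15 of them.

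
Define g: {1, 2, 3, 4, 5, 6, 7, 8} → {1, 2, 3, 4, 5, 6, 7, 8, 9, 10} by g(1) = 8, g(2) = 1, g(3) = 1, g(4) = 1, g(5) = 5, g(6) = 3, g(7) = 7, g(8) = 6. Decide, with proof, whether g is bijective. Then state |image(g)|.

g(2) = 1 = g(3) with 2 ≠ 3, so g is not injective, hence not bijective.
The image of g is {1, 3, 5, 6, 7, 8}, which has 6 elements.

6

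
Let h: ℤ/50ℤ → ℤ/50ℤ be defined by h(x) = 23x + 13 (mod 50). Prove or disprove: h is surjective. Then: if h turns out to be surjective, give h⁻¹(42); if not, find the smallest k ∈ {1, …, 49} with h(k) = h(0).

23

Since gcd(23, 50) = 1, 23 is invertible modulo 50. Euclid's algorithm: 50 = 2·23 + 4, 23 = 5·4 + 3, 4 = 1·3 + 1; back-substituting gives 1 = 37·23 − 17·50, so 23⁻¹ ≡ 37 (mod 50).
Then y ↦ 37(y − 13) is a two-sided inverse to h, so every y ∈ ℤ/50ℤ has a preimage.
Thus h is surjective.
Since h is surjective, we compute h⁻¹(42): solve 23x + 13 ≡ 42 (mod 50), i.e. 23x ≡ 29 (mod 50).
Multiplying by 23⁻¹ = 37 gives x ≡ 37·29 = 1073 = 21·50 + 23 ≡ 23 (mod 50).
Check: h(23) = 23·23 + 13 = 542 = 10·50 + 42 ≡ 42 (mod 50).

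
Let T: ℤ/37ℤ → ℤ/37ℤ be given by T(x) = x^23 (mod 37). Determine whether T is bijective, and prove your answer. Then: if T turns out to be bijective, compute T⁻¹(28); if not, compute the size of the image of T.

30

Since 37 is prime, the nonzero elements of ℤ/37ℤ form a cyclic group of order 36.
As gcd(23, 36) = 1, raising to the 23rd power is a bijection on this group: if a^23 ≡ b^23 then (ab^{−1})^23 = 1, and the only element of order dividing gcd(23, 36) = 1 is 1, so a = b.
With T(0) = 0 this makes T injective on all of ℤ/37ℤ, hence bijective (finite equal-size domain and codomain). In particular T is bijective.
Since T is bijective, we find the preimage of 28. The inverse of x ↦ x^23 on (ℤ/37ℤ)^× is x ↦ x^11, because 23·11 = 253 = 7·36 + 1 ≡ 1 (mod 36) and x^{36} = 1 for x ≠ 0 (Fermat). So T⁻¹(28) = 28^11 mod 37.
Repeated squaring mod 37: 28^1 ≡ 28, 28^2 ≡ 28² = 784 ≡ 7, 28^4 ≡ 7² = 49 ≡ 12, 28^8 ≡ 12² = 144 ≡ 33. Since 11 = 8 + 2 + 1, 28^11 ≡ 33·7·28: 33·7 = 231 ≡ 9, then 9·28 = 252 ≡ 30. So 28^11 ≡ 30 (mod 37).
Hence T⁻¹(28) = 30.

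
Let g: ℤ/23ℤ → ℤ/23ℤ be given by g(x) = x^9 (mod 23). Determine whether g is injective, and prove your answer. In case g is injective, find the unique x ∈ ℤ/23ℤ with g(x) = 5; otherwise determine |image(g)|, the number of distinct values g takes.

Since 23 is prime, the nonzero elements of ℤ/23ℤ form a cyclic group of order 22.
As gcd(9, 22) = 1, raising to the 9th power is a bijection on this group: if x_1^9 ≡ x_2^9 then (x_1x_2^{−1})^9 = 1, and the only element of order dividing gcd(9, 22) = 1 is 1, so x_1 = x_2.
With g(0) = 0 this makes g injective on all of ℤ/23ℤ, hence bijective (finite equal-size domain and codomain). In particular g is injective.
Since g is injective, we find the preimage of 5. The inverse of x ↦ x^9 on (ℤ/23ℤ)^× is x ↦ x^5, because 9·5 = 45 = 2·22 + 1 ≡ 1 (mod 22) and x^{22} = 1 for x ≠ 0 (Fermat). So g⁻¹(5) = 5^5 mod 23.
Repeated squaring mod 23: 5^1 ≡ 5, 5^2 ≡ 5² = 25 ≡ 2, 5^4 ≡ 2² = 4. Since 5 = 4 + 1, 5^5 ≡ 4·5: 4·5 = 20. So 5^5 ≡ 20 (mod 23).
Hence g⁻¹(5) = 20.

20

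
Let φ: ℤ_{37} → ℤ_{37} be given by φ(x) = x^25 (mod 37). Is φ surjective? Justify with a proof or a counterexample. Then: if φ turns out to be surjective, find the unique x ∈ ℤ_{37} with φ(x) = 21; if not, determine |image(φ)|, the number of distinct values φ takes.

28

Since 37 is prime, the nonzero elements of ℤ_{37} form a cyclic group of order 36.
As gcd(25, 36) = 1, raising to the 25th power is a bijection on this group: if x_1^25 ≡ x_2^25 then (x_1x_2^{−1})^25 = 1, and the only element of order dividing gcd(25, 36) = 1 is 1, so x_1 = x_2.
With φ(0) = 0 this makes φ injective on all of ℤ_{37}, hence bijective (finite equal-size domain and codomain). In particular φ is surjective.
Since φ is surjective, we find the preimage of 21. The inverse of x ↦ x^25 on (ℤ_{37})^× is x ↦ x^13, because 25·13 = 325 = 9·36 + 1 ≡ 1 (mod 36) and x^{36} = 1 for x ≠ 0 (Fermat). So φ⁻¹(21) = 21^13 mod 37.
Repeated squaring mod 37: 21^1 ≡ 21, 21^2 ≡ 21² = 441 ≡ 34, 21^4 ≡ 34² = 1156 ≡ 9, 21^8 ≡ 9² = 81 ≡ 7. Since 13 = 8 + 4 + 1, 21^13 ≡ 7·9·21: 7·9 = 63 ≡ 26, then 26·21 = 546 ≡ 28. So 21^13 ≡ 28 (mod 37).
Hence φ⁻¹(21) = 28.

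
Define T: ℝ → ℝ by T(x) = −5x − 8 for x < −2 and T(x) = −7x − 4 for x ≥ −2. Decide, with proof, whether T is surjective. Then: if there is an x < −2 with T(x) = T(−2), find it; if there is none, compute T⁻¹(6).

Both pieces are strictly decreasing (slopes −5 and −7), so each is injective on its own interval.
The left piece maps (−∞, −2) onto (2, ∞); the right piece maps [−2, ∞) onto (−∞, 10].
The union (2, ∞) ∪ (−∞, 10] covers ℝ, so T is surjective.
For the follow-up: the images overlap, so an x < −2 with T(x) = T(−2) exists. T(−2) = 10; solving −5x − 8 = 10 for x < −2 gives x = (10 + 8)/(−5) = −18/5.

-18/5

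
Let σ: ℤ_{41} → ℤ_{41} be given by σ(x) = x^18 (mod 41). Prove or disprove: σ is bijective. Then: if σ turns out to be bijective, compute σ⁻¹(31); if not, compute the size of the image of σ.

21

σ(20): Repeated squaring mod 41: 20^1 ≡ 20, 20^2 ≡ 20² = 400 ≡ 31, 20^4 ≡ 31² = 961 ≡ 18, 20^8 ≡ 18² = 324 ≡ 37, 20^16 ≡ 37² = 1369 ≡ 16. Since 18 = 16 + 2, 20^18 ≡ 16·31: 16·31 = 496 ≡ 4. So 20^18 ≡ 4 (mod 41).
σ(21): Repeated squaring mod 41: 21^1 ≡ 21, 21^2 ≡ 21² = 441 ≡ 31, 21^4 ≡ 31² = 961 ≡ 18, 21^8 ≡ 18² = 324 ≡ 37, 21^16 ≡ 37² = 1369 ≡ 16. Since 18 = 16 + 2, 21^18 ≡ 16·31: 16·31 = 496 ≡ 4. So 21^18 ≡ 4 (mod 41).
So σ(20) = σ(21) = 4 while 20 ≠ 21, so σ is not injective, hence not bijective.
Since σ is not bijective, we determine |image(σ)|. Computing x^18 mod 41 for each x (by repeated squaring, reducing mod 41 at every step), the values σ(0), σ(1), …, σ(40) are: 0, 1, 31, 9, 18, 23, 33, 5, 25, 40, 16, 21, 39, 8, 32, 2, 37, 20, 10, 36, 4, 4, 36, 10, 20, 37, 2, 32, 8, 39, 21, 16, 40, 25, 5, 33, 23, 18, 9, 31, 1.
The distinct values are {0, 1, 2, 4, 5, 8, 9, 10, 16, 18, 20, 21, 23, 25, 31, 32, 33, 36, 37, 39, 40}; there are 21 of them.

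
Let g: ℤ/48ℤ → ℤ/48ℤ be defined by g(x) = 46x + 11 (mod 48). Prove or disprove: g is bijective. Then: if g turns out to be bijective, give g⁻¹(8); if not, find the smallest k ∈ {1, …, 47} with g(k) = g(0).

We have gcd(46, 48) = 2 > 1. Taking x_1 = 0 and x_2 = 24: g(0) = 11 and g(24) = 46·24 + 11 = 1115 ≡ 11 (mod 48).
So g(0) = g(24) while 0 ≠ 24, thus g is not injective, hence not bijective.
Since g is not bijective, we find the least positive k with g(k) = g(0): this means 46k ≡ 0 (mod 48), i.e. 48 ∣ 46k. Since gcd(46, 48) = 2, dividing through by 2 this holds exactly when 24 ∣ 23k, and as gcd(23, 24) = 1, exactly when 24 ∣ k.
The smallest positive such k is 24.

24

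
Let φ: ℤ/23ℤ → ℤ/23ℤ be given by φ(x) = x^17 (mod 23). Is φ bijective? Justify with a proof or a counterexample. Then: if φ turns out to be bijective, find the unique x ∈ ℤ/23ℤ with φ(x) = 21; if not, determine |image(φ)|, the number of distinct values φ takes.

Since 23 is prime, the nonzero elements of ℤ/23ℤ form a cyclic group of order 22.
As gcd(17, 22) = 1, raising to the 17th power is a bijection on this group: if a^17 ≡ b^17 then (ab^{−1})^17 = 1, and the only element of order dividing gcd(17, 22) = 1 is 1, so a = b.
With φ(0) = 0 this makes φ injective on all of ℤ/23ℤ, hence bijective (finite equal-size domain and codomain). In particular φ is bijective.
Since φ is bijective, we find the preimage of 21. The inverse of x ↦ x^17 on (ℤ/23ℤ)^× is x ↦ x^13, because 17·13 = 221 = 10·22 + 1 ≡ 1 (mod 22) and x^{22} = 1 for x ≠ 0 (Fermat). So φ⁻¹(21) = 21^13 mod 23.
Repeated squaring mod 23: 21^1 ≡ 21, 21^2 ≡ 21² = 441 ≡ 4, 21^4 ≡ 4² = 16, 21^8 ≡ 16² = 256 ≡ 3. Since 13 = 8 + 4 + 1, 21^13 ≡ 3·16·21: 3·16 = 48 ≡ 2, then 2·21 = 42 ≡ 19. So 21^13 ≡ 19 (mod 23).
Hence φ⁻¹(21) = 19.

19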